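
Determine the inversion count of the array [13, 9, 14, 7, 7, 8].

Finding inversions in [13, 9, 14, 7, 7, 8]:

(0, 1): arr[0]=13 > arr[1]=9
(0, 3): arr[0]=13 > arr[3]=7
(0, 4): arr[0]=13 > arr[4]=7
(0, 5): arr[0]=13 > arr[5]=8
(1, 3): arr[1]=9 > arr[3]=7
(1, 4): arr[1]=9 > arr[4]=7
(1, 5): arr[1]=9 > arr[5]=8
(2, 3): arr[2]=14 > arr[3]=7
(2, 4): arr[2]=14 > arr[4]=7
(2, 5): arr[2]=14 > arr[5]=8

Total inversions: 10

The array has 10 inversion(s): (0,1), (0,3), (0,4), (0,5), (1,3), (1,4), (1,5), (2,3), (2,4), (2,5). Each pair (i,j) satisfies i < j and arr[i] > arr[j].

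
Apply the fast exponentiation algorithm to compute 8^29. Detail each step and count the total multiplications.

Computing 8^29 by squaring (build up from 8^1; each line after the first costs one multiplication):

8^1 = 8
8^2 = (8^1)^2 = 8^2 = 64
8^3 = 8 * 8^2 = 8 * 64 = 512
8^6 = (8^3)^2 = 512^2 = 262144
8^7 = 8 * 8^6 = 8 * 262144 = 2097152
8^14 = (8^7)^2 = 2097152^2 = 4398046511104
8^28 = (8^14)^2 = 4398046511104^2 = 19342813113834066795298816
8^29 = 8 * 8^28 = 8 * 19342813113834066795298816 = 154742504910672534362390528

Result: 154742504910672534362390528
Multiplications needed: 7 (7 lines after 8^1)

8^29 = 154742504910672534362390528. Using exponentiation by squaring, this requires 7 multiplications. The key idea: if the exponent is even, square the half-power; if odd, multiply by the base once.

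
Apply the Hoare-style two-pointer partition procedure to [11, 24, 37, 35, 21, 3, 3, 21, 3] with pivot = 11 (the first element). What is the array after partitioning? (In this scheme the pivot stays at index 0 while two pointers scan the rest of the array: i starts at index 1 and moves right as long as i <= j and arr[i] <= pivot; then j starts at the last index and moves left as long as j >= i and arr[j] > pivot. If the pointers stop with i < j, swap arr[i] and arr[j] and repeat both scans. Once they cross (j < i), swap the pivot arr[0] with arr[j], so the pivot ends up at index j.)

Hoare-style two-pointer partition with pivot = 11:

Initial array: [11, 24, 37, 35, 21, 3, 3, 21, 3]

Pointers start at i = 1, j = 8.
i stops at index 1 (arr[1]=24 > 11), j stops at index 8 (arr[8]=3 <= 11): swap arr[1] and arr[8], array becomes [11, 3, 37, 35, 21, 3, 3, 21, 24]
i stops at index 2 (arr[2]=37 > 11), j stops at index 6 (arr[6]=3 <= 11): swap arr[2] and arr[6], array becomes [11, 3, 3, 35, 21, 3, 37, 21, 24]
i stops at index 3 (arr[3]=35 > 11), j stops at index 5 (arr[5]=3 <= 11): swap arr[3] and arr[5], array becomes [11, 3, 3, 3, 21, 35, 37, 21, 24]
i ends at 4, j ends at 3: the pointers have crossed (j < i), so scanning stops.

Swap pivot arr[0] with arr[3] to place pivot at position 3: [3, 3, 3, 11, 21, 35, 37, 21, 24]
Pivot position: 3

After partitioning with pivot 11, the array becomes [3, 3, 3, 11, 21, 35, 37, 21, 24]. The pivot is placed at index 3. All elements to the left of the pivot are <= 11, and all elements to the right are > 11.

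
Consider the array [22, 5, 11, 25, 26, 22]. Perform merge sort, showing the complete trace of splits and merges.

Merge sort trace:

Split: [22, 5, 11, 25, 26, 22] -> [22, 5, 11] and [25, 26, 22]
  Split: [22, 5, 11] -> [22] and [5, 11]
    Split: [5, 11] -> [5] and [11]
    Merge: [5] + [11] -> [5, 11]
  Merge: [22] + [5, 11] -> [5, 11, 22]
  Split: [25, 26, 22] -> [25] and [26, 22]
    Split: [26, 22] -> [26] and [22]
    Merge: [26] + [22] -> [22, 26]
  Merge: [25] + [22, 26] -> [22, 25, 26]
Merge: [5, 11, 22] + [22, 25, 26] -> [5, 11, 22, 22, 25, 26]

Final sorted array: [5, 11, 22, 22, 25, 26]

The merge sort proceeds by recursively splitting the array and merging sorted halves.
After all merges, the sorted array is [5, 11, 22, 22, 25, 26].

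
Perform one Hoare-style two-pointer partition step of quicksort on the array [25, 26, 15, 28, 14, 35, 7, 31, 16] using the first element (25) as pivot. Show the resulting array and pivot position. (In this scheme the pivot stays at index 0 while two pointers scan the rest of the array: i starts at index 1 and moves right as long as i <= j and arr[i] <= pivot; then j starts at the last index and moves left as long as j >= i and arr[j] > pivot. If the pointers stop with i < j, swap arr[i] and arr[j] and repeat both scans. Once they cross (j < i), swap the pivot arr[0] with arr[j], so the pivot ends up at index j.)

Hoare-style two-pointer partition with pivot = 25:

Initial array: [25, 26, 15, 28, 14, 35, 7, 31, 16]

Pointers start at i = 1, j = 8.
i stops at index 1 (arr[1]=26 > 25), j stops at index 8 (arr[8]=16 <= 25): swap arr[1] and arr[8], array becomes [25, 16, 15, 28, 14, 35, 7, 31, 26]
i stops at index 3 (arr[3]=28 > 25), j stops at index 6 (arr[6]=7 <= 25): swap arr[3] and arr[6], array becomes [25, 16, 15, 7, 14, 35, 28, 31, 26]
i ends at 5, j ends at 4: the pointers have crossed (j < i), so scanning stops.

Swap pivot arr[0] with arr[4] to place pivot at position 4: [14, 16, 15, 7, 25, 35, 28, 31, 26]
Pivot position: 4

After partitioning with pivot 25, the array becomes [14, 16, 15, 7, 25, 35, 28, 31, 26]. The pivot is placed at index 4. All elements to the left of the pivot are <= 25, and all elements to the right are > 25.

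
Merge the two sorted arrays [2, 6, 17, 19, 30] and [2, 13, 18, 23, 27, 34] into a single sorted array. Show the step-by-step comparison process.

Merging process:

Compare 2 vs 2: take 2 from left. Merged: [2]
Compare 6 vs 2: take 2 from right. Merged: [2, 2]
Compare 6 vs 13: take 6 from left. Merged: [2, 2, 6]
Compare 17 vs 13: take 13 from right. Merged: [2, 2, 6, 13]
Compare 17 vs 18: take 17 from left. Merged: [2, 2, 6, 13, 17]
Compare 19 vs 18: take 18 from right. Merged: [2, 2, 6, 13, 17, 18]
Compare 19 vs 23: take 19 from left. Merged: [2, 2, 6, 13, 17, 18, 19]
Compare 30 vs 23: take 23 from right. Merged: [2, 2, 6, 13, 17, 18, 19, 23]
Compare 30 vs 27: take 27 from right. Merged: [2, 2, 6, 13, 17, 18, 19, 23, 27]
Compare 30 vs 34: take 30 from left. Merged: [2, 2, 6, 13, 17, 18, 19, 23, 27, 30]
Append remaining from right: [34]. Merged: [2, 2, 6, 13, 17, 18, 19, 23, 27, 30, 34]

Final merged array: [2, 2, 6, 13, 17, 18, 19, 23, 27, 30, 34]
Total comparisons: 10

The merged array is [2, 2, 6, 13, 17, 18, 19, 23, 27, 30, 34], requiring 10 comparisons. The merge step runs in O(n) time where n is the total number of elements.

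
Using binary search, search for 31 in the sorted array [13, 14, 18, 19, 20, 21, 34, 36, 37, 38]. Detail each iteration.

Binary search for 31 in [13, 14, 18, 19, 20, 21, 34, 36, 37, 38]:

lo=0, hi=9, mid=4, arr[mid]=20 -> 20 < 31, search right half
lo=5, hi=9, mid=7, arr[mid]=36 -> 36 > 31, search left half
lo=5, hi=6, mid=5, arr[mid]=21 -> 21 < 31, search right half
lo=6, hi=6, mid=6, arr[mid]=34 -> 34 > 31, search left half
lo=6 > hi=5, target 31 not found

Binary search determines that 31 is not in the array after 4 comparisons. The search space was exhausted without finding the target.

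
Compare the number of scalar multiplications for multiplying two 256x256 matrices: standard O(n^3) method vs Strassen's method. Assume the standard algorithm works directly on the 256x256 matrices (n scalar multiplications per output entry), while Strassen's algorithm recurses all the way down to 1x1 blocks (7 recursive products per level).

Matrix multiplication for 256x256 matrices:

Standard algorithm: 256^3 = 16777216 multiplications
Strassen's algorithm: 7^(log2(256)) = 7^8 = 5764801 multiplications
Savings: 16777216 - 5764801 = 11012415 multiplications

Standard: 16777216 multiplications (256^3). Strassen: 5764801 multiplications (7^8). Strassen reduces 8 recursive multiplications to 7 at each level.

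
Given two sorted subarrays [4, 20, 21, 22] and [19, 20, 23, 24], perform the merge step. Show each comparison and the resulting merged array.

Merging process:

Compare 4 vs 19: take 4 from left. Merged: [4]
Compare 20 vs 19: take 19 from right. Merged: [4, 19]
Compare 20 vs 20: take 20 from left. Merged: [4, 19, 20]
Compare 21 vs 20: take 20 from right. Merged: [4, 19, 20, 20]
Compare 21 vs 23: take 21 from left. Merged: [4, 19, 20, 20, 21]
Compare 22 vs 23: take 22 from left. Merged: [4, 19, 20, 20, 21, 22]
Append remaining from right: [23, 24]. Merged: [4, 19, 20, 20, 21, 22, 23, 24]

Final merged array: [4, 19, 20, 20, 21, 22, 23, 24]
Total comparisons: 6

The merged array is [4, 19, 20, 20, 21, 22, 23, 24], requiring 6 comparisons. The merge step runs in O(n) time where n is the total number of elements.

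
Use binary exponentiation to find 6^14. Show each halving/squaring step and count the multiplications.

Computing 6^14 by squaring (build up from 6^1; each line after the first costs one multiplication):

6^1 = 6
6^2 = (6^1)^2 = 6^2 = 36
6^3 = 6 * 6^2 = 6 * 36 = 216
6^6 = (6^3)^2 = 216^2 = 46656
6^7 = 6 * 6^6 = 6 * 46656 = 279936
6^14 = (6^7)^2 = 279936^2 = 78364164096

Result: 78364164096
Multiplications needed: 5 (5 lines after 6^1)

6^14 = 78364164096. Using exponentiation by squaring, this requires 5 multiplications. The key idea: if the exponent is even, square the half-power; if odd, multiply by the base once.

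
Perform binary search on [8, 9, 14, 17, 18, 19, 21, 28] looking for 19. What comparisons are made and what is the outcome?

Binary search for 19 in [8, 9, 14, 17, 18, 19, 21, 28]:

lo=0, hi=7, mid=3, arr[mid]=17 -> 17 < 19, search right half
lo=4, hi=7, mid=5, arr[mid]=19 -> Found target at index 5!

Binary search finds 19 at index 5 after 2 comparisons. The search repeatedly halves the search space by comparing with the middle element.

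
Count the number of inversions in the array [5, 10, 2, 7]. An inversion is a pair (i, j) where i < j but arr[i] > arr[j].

Finding inversions in [5, 10, 2, 7]:

(0, 2): arr[0]=5 > arr[2]=2
(1, 2): arr[1]=10 > arr[2]=2
(1, 3): arr[1]=10 > arr[3]=7

Total inversions: 3

The array has 3 inversion(s): (0,2), (1,2), (1,3). Each pair (i,j) satisfies i < j and arr[i] > arr[j].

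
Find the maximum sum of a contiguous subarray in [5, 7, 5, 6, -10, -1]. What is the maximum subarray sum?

Using Kadane's algorithm on [5, 7, 5, 6, -10, -1]:

Scanning through the array:
Position 1 (value 7): max_ending_here = 12, max_so_far = 12
Position 2 (value 5): max_ending_here = 17, max_so_far = 17
Position 3 (value 6): max_ending_here = 23, max_so_far = 23
Position 4 (value -10): max_ending_here = 13, max_so_far = 23
Position 5 (value -1): max_ending_here = 12, max_so_far = 23

Maximum subarray: [5, 7, 5, 6]
Maximum sum: 23

The maximum subarray is [5, 7, 5, 6] with sum 23. This subarray runs from index 0 to index 3.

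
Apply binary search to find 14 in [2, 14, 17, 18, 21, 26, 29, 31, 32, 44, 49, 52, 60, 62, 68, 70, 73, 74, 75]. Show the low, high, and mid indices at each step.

Binary search for 14 in [2, 14, 17, 18, 21, 26, 29, 31, 32, 44, 49, 52, 60, 62, 68, 70, 73, 74, 75]:

lo=0, hi=18, mid=9, arr[mid]=44 -> 44 > 14, search left half
lo=0, hi=8, mid=4, arr[mid]=21 -> 21 > 14, search left half
lo=0, hi=3, mid=1, arr[mid]=14 -> Found target at index 1!

Binary search finds 14 at index 1 after 3 comparisons. The search repeatedly halves the search space by comparing with the middle element.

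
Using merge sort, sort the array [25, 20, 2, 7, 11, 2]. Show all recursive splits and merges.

Merge sort trace:

Split: [25, 20, 2, 7, 11, 2] -> [25, 20, 2] and [7, 11, 2]
  Split: [25, 20, 2] -> [25] and [20, 2]
    Split: [20, 2] -> [20] and [2]
    Merge: [20] + [2] -> [2, 20]
  Merge: [25] + [2, 20] -> [2, 20, 25]
  Split: [7, 11, 2] -> [7] and [11, 2]
    Split: [11, 2] -> [11] and [2]
    Merge: [11] + [2] -> [2, 11]
  Merge: [7] + [2, 11] -> [2, 7, 11]
Merge: [2, 20, 25] + [2, 7, 11] -> [2, 2, 7, 11, 20, 25]

Final sorted array: [2, 2, 7, 11, 20, 25]

The merge sort proceeds by recursively splitting the array and merging sorted halves.
After all merges, the sorted array is [2, 2, 7, 11, 20, 25].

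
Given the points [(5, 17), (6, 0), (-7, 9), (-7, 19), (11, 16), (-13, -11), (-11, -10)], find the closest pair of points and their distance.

Computing all pairwise distances among 7 points:

d((5, 17), (6, 0)) = 17.0294
d((5, 17), (-7, 9)) = 14.4222
d((5, 17), (-7, 19)) = 12.1655
d((5, 17), (11, 16)) = 6.0828
d((5, 17), (-13, -11)) = 33.2866
d((5, 17), (-11, -10)) = 31.3847
d((6, 0), (-7, 9)) = 15.8114
d((6, 0), (-7, 19)) = 23.0217
d((6, 0), (11, 16)) = 16.7631
d((6, 0), (-13, -11)) = 21.9545
d((6, 0), (-11, -10)) = 19.7231
d((-7, 9), (-7, 19)) = 10.0
d((-7, 9), (11, 16)) = 19.3132
d((-7, 9), (-13, -11)) = 20.8806
d((-7, 9), (-11, -10)) = 19.4165
d((-7, 19), (11, 16)) = 18.2483
d((-7, 19), (-13, -11)) = 30.5941
d((-7, 19), (-11, -10)) = 29.2746
d((11, 16), (-13, -11)) = 36.1248
d((11, 16), (-11, -10)) = 34.0588
d((-13, -11), (-11, -10)) = 2.2361 <-- minimum

Closest pair: (-13, -11) and (-11, -10) with distance 2.2361

The closest pair is (-13, -11) and (-11, -10) with Euclidean distance 2.2361. For 7 points, brute-force pairwise comparison is shown above. For large n, the divide-and-conquer algorithm (sort by x, recurse on halves, check the dividing strip) achieves O(n log n).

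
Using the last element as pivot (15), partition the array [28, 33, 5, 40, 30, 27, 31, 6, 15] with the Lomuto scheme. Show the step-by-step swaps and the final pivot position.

Lomuto partition with pivot = 15:

Initial array: [28, 33, 5, 40, 30, 27, 31, 6, 15]

arr[0]=28 > 15: no swap
arr[1]=33 > 15: no swap
arr[2]=5 <= 15: swap with position 0, array becomes [5, 33, 28, 40, 30, 27, 31, 6, 15]
arr[3]=40 > 15: no swap
arr[4]=30 > 15: no swap
arr[5]=27 > 15: no swap
arr[6]=31 > 15: no swap
arr[7]=6 <= 15: swap with position 1, array becomes [5, 6, 28, 40, 30, 27, 31, 33, 15]

Place pivot at position 2: [5, 6, 15, 40, 30, 27, 31, 33, 28]
Pivot position: 2

After partitioning with pivot 15, the array becomes [5, 6, 15, 40, 30, 27, 31, 33, 28]. The pivot is placed at index 2. All elements to the left of the pivot are <= 15, and all elements to the right are > 15.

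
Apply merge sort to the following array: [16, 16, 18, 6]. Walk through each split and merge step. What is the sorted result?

Merge sort trace:

Split: [16, 16, 18, 6] -> [16, 16] and [18, 6]
  Split: [16, 16] -> [16] and [16]
  Merge: [16] + [16] -> [16, 16]
  Split: [18, 6] -> [18] and [6]
  Merge: [18] + [6] -> [6, 18]
Merge: [16, 16] + [6, 18] -> [6, 16, 16, 18]

Final sorted array: [6, 16, 16, 18]

The merge sort proceeds by recursively splitting the array and merging sorted halves.
After all merges, the sorted array is [6, 16, 16, 18].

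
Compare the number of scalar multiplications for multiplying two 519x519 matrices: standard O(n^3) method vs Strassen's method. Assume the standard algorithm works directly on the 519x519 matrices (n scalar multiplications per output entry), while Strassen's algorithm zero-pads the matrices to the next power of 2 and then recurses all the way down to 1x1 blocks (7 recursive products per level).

Matrix multiplication for 519x519 matrices:

Strassen's algorithm requires power-of-2 dimensions. Pad 519x519 to 1024x1024 (next power of 2).

Standard algorithm: 519^3 = 139798359 multiplications
Strassen's algorithm: 7^(log2(1024)) = 7^10 = 282475249 multiplications
Difference: 139798359 - 282475249 = -142676890 (Strassen uses MORE here due to padding overhead — for small or just-over-power-of-2 n, padding can outweigh the per-level savings)

Standard: 139798359 multiplications (519^3). Strassen: 282475249 multiplications (7^10, after padding to 1024x1024). Strassen reduces 8 recursive multiplications to 7 at each level.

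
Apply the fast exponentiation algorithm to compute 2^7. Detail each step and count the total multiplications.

Computing 2^7 by squaring (build up from 2^1; each line after the first costs one multiplication):

2^1 = 2
2^2 = (2^1)^2 = 2^2 = 4
2^3 = 2 * 2^2 = 2 * 4 = 8
2^6 = (2^3)^2 = 8^2 = 64
2^7 = 2 * 2^6 = 2 * 64 = 128

Result: 128
Multiplications needed: 4 (4 lines after 2^1)

2^7 = 128. Using exponentiation by squaring, this requires 4 multiplications. The key idea: if the exponent is even, square the half-power; if odd, multiply by the base once.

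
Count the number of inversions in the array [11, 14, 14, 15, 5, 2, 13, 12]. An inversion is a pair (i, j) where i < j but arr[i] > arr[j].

Finding inversions in [11, 14, 14, 15, 5, 2, 13, 12]:

(0, 4): arr[0]=11 > arr[4]=5
(0, 5): arr[0]=11 > arr[5]=2
(1, 4): arr[1]=14 > arr[4]=5
(1, 5): arr[1]=14 > arr[5]=2
(1, 6): arr[1]=14 > arr[6]=13
(1, 7): arr[1]=14 > arr[7]=12
(2, 4): arr[2]=14 > arr[4]=5
(2, 5): arr[2]=14 > arr[5]=2
(2, 6): arr[2]=14 > arr[6]=13
(2, 7): arr[2]=14 > arr[7]=12
(3, 4): arr[3]=15 > arr[4]=5
(3, 5): arr[3]=15 > arr[5]=2
(3, 6): arr[3]=15 > arr[6]=13
(3, 7): arr[3]=15 > arr[7]=12
(4, 5): arr[4]=5 > arr[5]=2
(6, 7): arr[6]=13 > arr[7]=12

Total inversions: 16

The array has 16 inversion(s): (0,4), (0,5), (1,4), (1,5), (1,6), (1,7), (2,4), (2,5), (2,6), (2,7), (3,4), (3,5), (3,6), (3,7), (4,5), (6,7). Each pair (i,j) satisfies i < j and arr[i] > arr[j].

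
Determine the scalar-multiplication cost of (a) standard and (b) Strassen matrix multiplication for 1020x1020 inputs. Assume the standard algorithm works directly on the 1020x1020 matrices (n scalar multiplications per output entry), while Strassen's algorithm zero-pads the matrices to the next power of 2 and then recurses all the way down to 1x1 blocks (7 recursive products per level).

Matrix multiplication for 1020x1020 matrices:

Strassen's algorithm requires power-of-2 dimensions. Pad 1020x1020 to 1024x1024 (next power of 2).

Standard algorithm: 1020^3 = 1061208000 multiplications
Strassen's algorithm: 7^(log2(1024)) = 7^10 = 282475249 multiplications
Savings: 1061208000 - 282475249 = 778732751 multiplications

Standard: 1061208000 multiplications (1020^3). Strassen: 282475249 multiplications (7^10, after padding to 1024x1024). Strassen reduces 8 recursive multiplications to 7 at each level.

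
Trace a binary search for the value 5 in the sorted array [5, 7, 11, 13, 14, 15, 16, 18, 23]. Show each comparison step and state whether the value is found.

Binary search for 5 in [5, 7, 11, 13, 14, 15, 16, 18, 23]:

lo=0, hi=8, mid=4, arr[mid]=14 -> 14 > 5, search left half
lo=0, hi=3, mid=1, arr[mid]=7 -> 7 > 5, search left half
lo=0, hi=0, mid=0, arr[mid]=5 -> Found target at index 0!

Binary search finds 5 at index 0 after 3 comparisons. The search repeatedly halves the search space by comparing with the middle element.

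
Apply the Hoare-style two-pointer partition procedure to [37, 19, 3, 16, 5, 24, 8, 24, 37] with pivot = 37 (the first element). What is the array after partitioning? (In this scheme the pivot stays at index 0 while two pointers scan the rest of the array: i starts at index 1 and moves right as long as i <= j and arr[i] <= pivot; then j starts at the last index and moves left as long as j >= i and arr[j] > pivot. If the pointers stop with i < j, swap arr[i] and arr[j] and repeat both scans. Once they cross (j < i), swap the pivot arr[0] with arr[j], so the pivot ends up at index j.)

Hoare-style two-pointer partition with pivot = 37:

Initial array: [37, 19, 3, 16, 5, 24, 8, 24, 37]

Pointers start at i = 1, j = 8.
i ends at 9, j ends at 8: the pointers have crossed (j < i), so scanning stops.

Swap pivot arr[0] with arr[8] to place pivot at position 8: [37, 19, 3, 16, 5, 24, 8, 24, 37]
Pivot position: 8

After partitioning with pivot 37, the array becomes [37, 19, 3, 16, 5, 24, 8, 24, 37]. The pivot is placed at index 8. All elements to the left of the pivot are <= 37, and all elements to the right are > 37.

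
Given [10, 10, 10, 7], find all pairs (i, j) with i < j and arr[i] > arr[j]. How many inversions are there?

Finding inversions in [10, 10, 10, 7]:

(0, 3): arr[0]=10 > arr[3]=7
(1, 3): arr[1]=10 > arr[3]=7
(2, 3): arr[2]=10 > arr[3]=7

Total inversions: 3

The array has 3 inversion(s): (0,3), (1,3), (2,3). Each pair (i,j) satisfies i < j and arr[i] > arr[j].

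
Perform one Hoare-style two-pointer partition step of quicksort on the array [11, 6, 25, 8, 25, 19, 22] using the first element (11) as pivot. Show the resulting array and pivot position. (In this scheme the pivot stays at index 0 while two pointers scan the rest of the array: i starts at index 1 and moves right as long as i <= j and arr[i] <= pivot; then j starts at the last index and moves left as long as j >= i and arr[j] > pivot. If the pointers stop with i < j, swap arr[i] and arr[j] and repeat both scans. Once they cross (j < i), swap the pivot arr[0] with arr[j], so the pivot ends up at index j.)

Hoare-style two-pointer partition with pivot = 11:

Initial array: [11, 6, 25, 8, 25, 19, 22]

Pointers start at i = 1, j = 6.
i stops at index 2 (arr[2]=25 > 11), j stops at index 3 (arr[3]=8 <= 11): swap arr[2] and arr[3], array becomes [11, 6, 8, 25, 25, 19, 22]
i ends at 3, j ends at 2: the pointers have crossed (j < i), so scanning stops.

Swap pivot arr[0] with arr[2] to place pivot at position 2: [8, 6, 11, 25, 25, 19, 22]
Pivot position: 2

After partitioning with pivot 11, the array becomes [8, 6, 11, 25, 25, 19, 22]. The pivot is placed at index 2. All elements to the left of the pivot are <= 11, and all elements to the right are > 11.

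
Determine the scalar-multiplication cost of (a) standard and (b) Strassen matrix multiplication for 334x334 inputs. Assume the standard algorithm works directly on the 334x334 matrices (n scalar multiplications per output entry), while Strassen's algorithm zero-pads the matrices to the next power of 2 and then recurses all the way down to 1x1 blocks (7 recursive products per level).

Matrix multiplication for 334x334 matrices:

Strassen's algorithm requires power-of-2 dimensions. Pad 334x334 to 512x512 (next power of 2).

Standard algorithm: 334^3 = 37259704 multiplications
Strassen's algorithm: 7^(log2(512)) = 7^9 = 40353607 multiplications
Difference: 37259704 - 40353607 = -3093903 (Strassen uses MORE here due to padding overhead — for small or just-over-power-of-2 n, padding can outweigh the per-level savings)

Standard: 37259704 multiplications (334^3). Strassen: 40353607 multiplications (7^9, after padding to 512x512). Strassen reduces 8 recursive multiplications to 7 at each level.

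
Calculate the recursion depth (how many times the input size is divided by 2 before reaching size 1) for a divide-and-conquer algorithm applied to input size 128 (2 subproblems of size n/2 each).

For divide and conquer with division factor 2:

Problem sizes at each level:
Level 0: 128
Level 1: 64
Level 2: 32
Level 3: 16
Level 4: 8
Level 5: 4
Level 6: 2
Level 7: 1

The root is level 0 and the size-1 base case is level 7 (the tree spans levels 0 through 7, i.e. 8 levels counting the root), so the depth is the number of divisions: log_2(128) = 7

The recursion tree depth is log_2(128) = 7. At each level, the problem size is divided by 2, so it takes 7 divisions to reduce to a base case of size 1. The algorithm makes 2 recursive calls at each level.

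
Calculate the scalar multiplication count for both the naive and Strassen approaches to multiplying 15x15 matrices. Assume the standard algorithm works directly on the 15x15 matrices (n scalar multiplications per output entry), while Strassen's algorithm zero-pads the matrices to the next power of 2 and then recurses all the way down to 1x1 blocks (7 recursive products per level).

Matrix multiplication for 15x15 matrices:

Strassen's algorithm requires power-of-2 dimensions. Pad 15x15 to 16x16 (next power of 2).

Standard algorithm: 15^3 = 3375 multiplications
Strassen's algorithm: 7^(log2(16)) = 7^4 = 2401 multiplications
Savings: 3375 - 2401 = 974 multiplications

Standard: 3375 multiplications (15^3). Strassen: 2401 multiplications (7^4, after padding to 16x16). Strassen reduces 8 recursive multiplications to 7 at each level.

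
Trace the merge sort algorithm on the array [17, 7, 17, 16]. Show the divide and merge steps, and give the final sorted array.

Merge sort trace:

Split: [17, 7, 17, 16] -> [17, 7] and [17, 16]
  Split: [17, 7] -> [17] and [7]
  Merge: [17] + [7] -> [7, 17]
  Split: [17, 16] -> [17] and [16]
  Merge: [17] + [16] -> [16, 17]
Merge: [7, 17] + [16, 17] -> [7, 16, 17, 17]

Final sorted array: [7, 16, 17, 17]

The merge sort proceeds by recursively splitting the array and merging sorted halves.
After all merges, the sorted array is [7, 16, 17, 17].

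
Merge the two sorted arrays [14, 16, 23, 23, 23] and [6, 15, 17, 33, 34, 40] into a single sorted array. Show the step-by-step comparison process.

Merging process:

Compare 14 vs 6: take 6 from right. Merged: [6]
Compare 14 vs 15: take 14 from left. Merged: [6, 14]
Compare 16 vs 15: take 15 from right. Merged: [6, 14, 15]
Compare 16 vs 17: take 16 from left. Merged: [6, 14, 15, 16]
Compare 23 vs 17: take 17 from right. Merged: [6, 14, 15, 16, 17]
Compare 23 vs 33: take 23 from left. Merged: [6, 14, 15, 16, 17, 23]
Compare 23 vs 33: take 23 from left. Merged: [6, 14, 15, 16, 17, 23, 23]
Compare 23 vs 33: take 23 from left. Merged: [6, 14, 15, 16, 17, 23, 23, 23]
Append remaining from right: [33, 34, 40]. Merged: [6, 14, 15, 16, 17, 23, 23, 23, 33, 34, 40]

Final merged array: [6, 14, 15, 16, 17, 23, 23, 23, 33, 34, 40]
Total comparisons: 8

The merged array is [6, 14, 15, 16, 17, 23, 23, 23, 33, 34, 40], requiring 8 comparisons. The merge step runs in O(n) time where n is the total number of elements.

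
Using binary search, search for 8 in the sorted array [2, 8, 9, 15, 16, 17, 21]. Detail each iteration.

Binary search for 8 in [2, 8, 9, 15, 16, 17, 21]:

lo=0, hi=6, mid=3, arr[mid]=15 -> 15 > 8, search left half
lo=0, hi=2, mid=1, arr[mid]=8 -> Found target at index 1!

Binary search finds 8 at index 1 after 2 comparisons. The search repeatedly halves the search space by comparing with the middle element.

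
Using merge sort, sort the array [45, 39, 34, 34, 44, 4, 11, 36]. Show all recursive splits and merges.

Merge sort trace:

Split: [45, 39, 34, 34, 44, 4, 11, 36] -> [45, 39, 34, 34] and [44, 4, 11, 36]
  Split: [45, 39, 34, 34] -> [45, 39] and [34, 34]
    Split: [45, 39] -> [45] and [39]
    Merge: [45] + [39] -> [39, 45]
    Split: [34, 34] -> [34] and [34]
    Merge: [34] + [34] -> [34, 34]
  Merge: [39, 45] + [34, 34] -> [34, 34, 39, 45]
  Split: [44, 4, 11, 36] -> [44, 4] and [11, 36]
    Split: [44, 4] -> [44] and [4]
    Merge: [44] + [4] -> [4, 44]
    Split: [11, 36] -> [11] and [36]
    Merge: [11] + [36] -> [11, 36]
  Merge: [4, 44] + [11, 36] -> [4, 11, 36, 44]
Merge: [34, 34, 39, 45] + [4, 11, 36, 44] -> [4, 11, 34, 34, 36, 39, 44, 45]

Final sorted array: [4, 11, 34, 34, 36, 39, 44, 45]

The merge sort proceeds by recursively splitting the array and merging sorted halves.
After all merges, the sorted array is [4, 11, 34, 34, 36, 39, 44, 45].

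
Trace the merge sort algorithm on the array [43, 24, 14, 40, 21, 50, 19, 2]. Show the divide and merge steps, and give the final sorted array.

Merge sort trace:

Split: [43, 24, 14, 40, 21, 50, 19, 2] -> [43, 24, 14, 40] and [21, 50, 19, 2]
  Split: [43, 24, 14, 40] -> [43, 24] and [14, 40]
    Split: [43, 24] -> [43] and [24]
    Merge: [43] + [24] -> [24, 43]
    Split: [14, 40] -> [14] and [40]
    Merge: [14] + [40] -> [14, 40]
  Merge: [24, 43] + [14, 40] -> [14, 24, 40, 43]
  Split: [21, 50, 19, 2] -> [21, 50] and [19, 2]
    Split: [21, 50] -> [21] and [50]
    Merge: [21] + [50] -> [21, 50]
    Split: [19, 2] -> [19] and [2]
    Merge: [19] + [2] -> [2, 19]
  Merge: [21, 50] + [2, 19] -> [2, 19, 21, 50]
Merge: [14, 24, 40, 43] + [2, 19, 21, 50] -> [2, 14, 19, 21, 24, 40, 43, 50]

Final sorted array: [2, 14, 19, 21, 24, 40, 43, 50]

The merge sort proceeds by recursively splitting the array and merging sorted halves.
After all merges, the sorted array is [2, 14, 19, 21, 24, 40, 43, 50].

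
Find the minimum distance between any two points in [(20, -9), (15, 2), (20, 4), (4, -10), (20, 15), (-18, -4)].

Computing all pairwise distances among 6 points:

d((20, -9), (15, 2)) = 12.083
d((20, -9), (20, 4)) = 13.0
d((20, -9), (4, -10)) = 16.0312
d((20, -9), (20, 15)) = 24.0
d((20, -9), (-18, -4)) = 38.3275
d((15, 2), (20, 4)) = 5.3852 <-- minimum
d((15, 2), (4, -10)) = 16.2788
d((15, 2), (20, 15)) = 13.9284
d((15, 2), (-18, -4)) = 33.541
d((20, 4), (4, -10)) = 21.2603
d((20, 4), (20, 15)) = 11.0
d((20, 4), (-18, -4)) = 38.833
d((4, -10), (20, 15)) = 29.6816
d((4, -10), (-18, -4)) = 22.8035
d((20, 15), (-18, -4)) = 42.4853

Closest pair: (15, 2) and (20, 4) with distance 5.3852

The closest pair is (15, 2) and (20, 4) with Euclidean distance 5.3852. For 6 points, brute-force pairwise comparison is shown above. For large n, the divide-and-conquer algorithm (sort by x, recurse on halves, check the dividing strip) achieves O(n log n).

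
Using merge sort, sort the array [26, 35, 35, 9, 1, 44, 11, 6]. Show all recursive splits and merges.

Merge sort trace:

Split: [26, 35, 35, 9, 1, 44, 11, 6] -> [26, 35, 35, 9] and [1, 44, 11, 6]
  Split: [26, 35, 35, 9] -> [26, 35] and [35, 9]
    Split: [26, 35] -> [26] and [35]
    Merge: [26] + [35] -> [26, 35]
    Split: [35, 9] -> [35] and [9]
    Merge: [35] + [9] -> [9, 35]
  Merge: [26, 35] + [9, 35] -> [9, 26, 35, 35]
  Split: [1, 44, 11, 6] -> [1, 44] and [11, 6]
    Split: [1, 44] -> [1] and [44]
    Merge: [1] + [44] -> [1, 44]
    Split: [11, 6] -> [11] and [6]
    Merge: [11] + [6] -> [6, 11]
  Merge: [1, 44] + [6, 11] -> [1, 6, 11, 44]
Merge: [9, 26, 35, 35] + [1, 6, 11, 44] -> [1, 6, 9, 11, 26, 35, 35, 44]

Final sorted array: [1, 6, 9, 11, 26, 35, 35, 44]

The merge sort proceeds by recursively splitting the array and merging sorted halves.
After all merges, the sorted array is [1, 6, 9, 11, 26, 35, 35, 44].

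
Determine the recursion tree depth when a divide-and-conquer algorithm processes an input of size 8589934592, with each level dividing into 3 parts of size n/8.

For divide and conquer with division factor 8:

Problem sizes at each level:
Level 0: 8589934592
Level 1: 1073741824
Level 2: 134217728
Level 3: 16777216
Level 4: 2097152
Level 5: 262144
Level 6: 32768
Level 7: 4096
Level 8: 512
Level 9: 64
Level 10: 8
Level 11: 1

The root is level 0 and the size-1 base case is level 11 (the tree spans levels 0 through 11, i.e. 12 levels counting the root), so the depth is the number of divisions: log_8(8589934592) = 11

The recursion tree depth is log_8(8589934592) = 11. At each level, the problem size is divided by 8, so it takes 11 divisions to reduce to a base case of size 1. The algorithm makes 3 recursive calls at each level.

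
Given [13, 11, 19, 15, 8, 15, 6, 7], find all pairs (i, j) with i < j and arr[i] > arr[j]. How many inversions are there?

Finding inversions in [13, 11, 19, 15, 8, 15, 6, 7]:

(0, 1): arr[0]=13 > arr[1]=11
(0, 4): arr[0]=13 > arr[4]=8
(0, 6): arr[0]=13 > arr[6]=6
(0, 7): arr[0]=13 > arr[7]=7
(1, 4): arr[1]=11 > arr[4]=8
(1, 6): arr[1]=11 > arr[6]=6
(1, 7): arr[1]=11 > arr[7]=7
(2, 3): arr[2]=19 > arr[3]=15
(2, 4): arr[2]=19 > arr[4]=8
(2, 5): arr[2]=19 > arr[5]=15
(2, 6): arr[2]=19 > arr[6]=6
(2, 7): arr[2]=19 > arr[7]=7
(3, 4): arr[3]=15 > arr[4]=8
(3, 6): arr[3]=15 > arr[6]=6
(3, 7): arr[3]=15 > arr[7]=7
(4, 6): arr[4]=8 > arr[6]=6
(4, 7): arr[4]=8 > arr[7]=7
(5, 6): arr[5]=15 > arr[6]=6
(5, 7): arr[5]=15 > arr[7]=7

Total inversions: 19

The array has 19 inversion(s): (0,1), (0,4), (0,6), (0,7), (1,4), (1,6), (1,7), (2,3), (2,4), (2,5), (2,6), (2,7), (3,4), (3,6), (3,7), (4,6), (4,7), (5,6), (5,7). Each pair (i,j) satisfies i < j and arr[i] > arr[j].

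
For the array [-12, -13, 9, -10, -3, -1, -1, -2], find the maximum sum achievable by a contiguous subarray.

Using Kadane's algorithm on [-12, -13, 9, -10, -3, -1, -1, -2]:

Scanning through the array:
Position 1 (value -13): max_ending_here = -13, max_so_far = -12
Position 2 (value 9): max_ending_here = 9, max_so_far = 9
Position 3 (value -10): max_ending_here = -1, max_so_far = 9
Position 4 (value -3): max_ending_here = -3, max_so_far = 9
Position 5 (value -1): max_ending_here = -1, max_so_far = 9
Position 6 (value -1): max_ending_here = -1, max_so_far = 9
Position 7 (value -2): max_ending_here = -2, max_so_far = 9

Maximum subarray: [9]
Maximum sum: 9

The maximum subarray is [9] with sum 9. This subarray runs from index 2 to index 2.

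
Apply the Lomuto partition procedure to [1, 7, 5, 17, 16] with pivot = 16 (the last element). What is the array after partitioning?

Lomuto partition with pivot = 16:

Initial array: [1, 7, 5, 17, 16]

arr[0]=1 <= 16: swap with position 0, array becomes [1, 7, 5, 17, 16]
arr[1]=7 <= 16: swap with position 1, array becomes [1, 7, 5, 17, 16]
arr[2]=5 <= 16: swap with position 2, array becomes [1, 7, 5, 17, 16]
arr[3]=17 > 16: no swap

Place pivot at position 3: [1, 7, 5, 16, 17]
Pivot position: 3

After partitioning with pivot 16, the array becomes [1, 7, 5, 16, 17]. The pivot is placed at index 3. All elements to the left of the pivot are <= 16, and all elements to the right are > 16.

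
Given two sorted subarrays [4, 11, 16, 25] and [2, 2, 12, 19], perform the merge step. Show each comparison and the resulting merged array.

Merging process:

Compare 4 vs 2: take 2 from right. Merged: [2]
Compare 4 vs 2: take 2 from right. Merged: [2, 2]
Compare 4 vs 12: take 4 from left. Merged: [2, 2, 4]
Compare 11 vs 12: take 11 from left. Merged: [2, 2, 4, 11]
Compare 16 vs 12: take 12 from right. Merged: [2, 2, 4, 11, 12]
Compare 16 vs 19: take 16 from left. Merged: [2, 2, 4, 11, 12, 16]
Compare 25 vs 19: take 19 from right. Merged: [2, 2, 4, 11, 12, 16, 19]
Append remaining from left: [25]. Merged: [2, 2, 4, 11, 12, 16, 19, 25]

Final merged array: [2, 2, 4, 11, 12, 16, 19, 25]
Total comparisons: 7

The merged array is [2, 2, 4, 11, 12, 16, 19, 25], requiring 7 comparisons. The merge step runs in O(n) time where n is the total number of elements.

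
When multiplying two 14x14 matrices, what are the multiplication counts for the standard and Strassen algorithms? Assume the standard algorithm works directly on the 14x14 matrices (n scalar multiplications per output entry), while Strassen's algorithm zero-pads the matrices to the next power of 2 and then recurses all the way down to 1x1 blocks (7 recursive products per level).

Matrix multiplication for 14x14 matrices:

Strassen's algorithm requires power-of-2 dimensions. Pad 14x14 to 16x16 (next power of 2).

Standard algorithm: 14^3 = 2744 multiplications
Strassen's algorithm: 7^(log2(16)) = 7^4 = 2401 multiplications
Savings: 2744 - 2401 = 343 multiplications

Standard: 2744 multiplications (14^3). Strassen: 2401 multiplications (7^4, after padding to 16x16). Strassen reduces 8 recursive multiplications to 7 at each level.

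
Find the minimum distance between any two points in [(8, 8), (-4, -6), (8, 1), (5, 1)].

Computing all pairwise distances among 4 points:

d((8, 8), (-4, -6)) = 18.4391
d((8, 8), (8, 1)) = 7.0
d((8, 8), (5, 1)) = 7.6158
d((-4, -6), (8, 1)) = 13.8924
d((-4, -6), (5, 1)) = 11.4018
d((8, 1), (5, 1)) = 3.0 <-- minimum

Closest pair: (8, 1) and (5, 1) with distance 3.0

The closest pair is (8, 1) and (5, 1) with Euclidean distance 3.0. For 4 points, brute-force pairwise comparison is shown above. For large n, the divide-and-conquer algorithm (sort by x, recurse on halves, check the dividing strip) achieves O(n log n).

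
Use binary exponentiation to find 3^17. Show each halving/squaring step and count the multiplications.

Computing 3^17 by squaring (build up from 3^1; each line after the first costs one multiplication):

3^1 = 3
3^2 = (3^1)^2 = 3^2 = 9
3^4 = (3^2)^2 = 9^2 = 81
3^8 = (3^4)^2 = 81^2 = 6561
3^16 = (3^8)^2 = 6561^2 = 43046721
3^17 = 3 * 3^16 = 3 * 43046721 = 129140163

Result: 129140163
Multiplications needed: 5 (5 lines after 3^1)

3^17 = 129140163. Using exponentiation by squaring, this requires 5 multiplications. The key idea: if the exponent is even, square the half-power; if odd, multiply by the base once.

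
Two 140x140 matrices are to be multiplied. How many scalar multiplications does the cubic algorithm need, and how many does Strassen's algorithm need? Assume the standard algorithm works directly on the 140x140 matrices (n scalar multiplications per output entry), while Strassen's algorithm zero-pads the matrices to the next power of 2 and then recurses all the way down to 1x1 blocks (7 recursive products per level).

Matrix multiplication for 140x140 matrices:

Strassen's algorithm requires power-of-2 dimensions. Pad 140x140 to 256x256 (next power of 2).

Standard algorithm: 140^3 = 2744000 multiplications
Strassen's algorithm: 7^(log2(256)) = 7^8 = 5764801 multiplications
Difference: 2744000 - 5764801 = -3020801 (Strassen uses MORE here due to padding overhead — for small or just-over-power-of-2 n, padding can outweigh the per-level savings)

Standard: 2744000 multiplications (140^3). Strassen: 5764801 multiplications (7^8, after padding to 256x256). Strassen reduces 8 recursive multiplications to 7 at each level.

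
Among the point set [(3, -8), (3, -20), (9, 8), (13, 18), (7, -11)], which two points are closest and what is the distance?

Computing all pairwise distances among 5 points:

d((3, -8), (3, -20)) = 12.0
d((3, -8), (9, 8)) = 17.088
d((3, -8), (13, 18)) = 27.8568
d((3, -8), (7, -11)) = 5.0 <-- minimum
d((3, -20), (9, 8)) = 28.6356
d((3, -20), (13, 18)) = 39.2938
d((3, -20), (7, -11)) = 9.8489
d((9, 8), (13, 18)) = 10.7703
d((9, 8), (7, -11)) = 19.105
d((13, 18), (7, -11)) = 29.6142

Closest pair: (3, -8) and (7, -11) with distance 5.0

The closest pair is (3, -8) and (7, -11) with Euclidean distance 5.0. For 5 points, brute-force pairwise comparison is shown above. For large n, the divide-and-conquer algorithm (sort by x, recurse on halves, check the dividing strip) achieves O(n log n).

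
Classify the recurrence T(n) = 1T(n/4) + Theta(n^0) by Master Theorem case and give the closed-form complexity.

Master Theorem for T(n) = 1T(n/4) + O(n^0):

a = 1, b = 4, c = 0
log_b(a) = log_4(1) = 0.0000

Case 2: c = 0 = log_4(1) = 0.0000
T(n) = O(n^0 log n) = O(log n)

For T(n) = 1T(n/4) + O(n^0): log_4(1) = 0.0000. This is Case 2 of the Master Theorem (c = log_b(a), equal work at all levels), giving O(log n).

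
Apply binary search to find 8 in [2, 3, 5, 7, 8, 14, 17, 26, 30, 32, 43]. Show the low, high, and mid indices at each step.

Binary search for 8 in [2, 3, 5, 7, 8, 14, 17, 26, 30, 32, 43]:

lo=0, hi=10, mid=5, arr[mid]=14 -> 14 > 8, search left half
lo=0, hi=4, mid=2, arr[mid]=5 -> 5 < 8, search right half
lo=3, hi=4, mid=3, arr[mid]=7 -> 7 < 8, search right half
lo=4, hi=4, mid=4, arr[mid]=8 -> Found target at index 4!

Binary search finds 8 at index 4 after 4 comparisons. The search repeatedly halves the search space by comparing with the middle element.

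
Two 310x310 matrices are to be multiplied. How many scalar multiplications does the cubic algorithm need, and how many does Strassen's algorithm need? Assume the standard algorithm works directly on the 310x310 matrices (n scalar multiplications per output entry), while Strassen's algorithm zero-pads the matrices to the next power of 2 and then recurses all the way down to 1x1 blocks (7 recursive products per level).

Matrix multiplication for 310x310 matrices:

Strassen's algorithm requires power-of-2 dimensions. Pad 310x310 to 512x512 (next power of 2).

Standard algorithm: 310^3 = 29791000 multiplications
Strassen's algorithm: 7^(log2(512)) = 7^9 = 40353607 multiplications
Difference: 29791000 - 40353607 = -10562607 (Strassen uses MORE here due to padding overhead — for small or just-over-power-of-2 n, padding can outweigh the per-level savings)

Standard: 29791000 multiplications (310^3). Strassen: 40353607 multiplications (7^9, after padding to 512x512). Strassen reduces 8 recursive multiplications to 7 at each level.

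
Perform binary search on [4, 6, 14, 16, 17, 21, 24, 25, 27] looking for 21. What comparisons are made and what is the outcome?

Binary search for 21 in [4, 6, 14, 16, 17, 21, 24, 25, 27]:

lo=0, hi=8, mid=4, arr[mid]=17 -> 17 < 21, search right half
lo=5, hi=8, mid=6, arr[mid]=24 -> 24 > 21, search left half
lo=5, hi=5, mid=5, arr[mid]=21 -> Found target at index 5!

Binary search finds 21 at index 5 after 3 comparisons. The search repeatedly halves the search space by comparing with the middle element.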